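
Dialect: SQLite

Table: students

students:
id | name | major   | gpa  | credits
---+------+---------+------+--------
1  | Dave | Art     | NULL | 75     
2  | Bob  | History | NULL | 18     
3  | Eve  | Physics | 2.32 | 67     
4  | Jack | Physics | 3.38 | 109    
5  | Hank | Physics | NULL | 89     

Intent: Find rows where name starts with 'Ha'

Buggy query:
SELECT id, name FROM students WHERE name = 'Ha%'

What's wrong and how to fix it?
Bug: Wildcards only work with LIKE; '=' treats '%' as a literal character

Fix: Replace '=' with LIKE so 'Ha%' is treated as a pattern

Corrected query:
SELECT id, name FROM students WHERE name LIKE 'Ha%'

Result:
id | name
---+-----
5  | Hank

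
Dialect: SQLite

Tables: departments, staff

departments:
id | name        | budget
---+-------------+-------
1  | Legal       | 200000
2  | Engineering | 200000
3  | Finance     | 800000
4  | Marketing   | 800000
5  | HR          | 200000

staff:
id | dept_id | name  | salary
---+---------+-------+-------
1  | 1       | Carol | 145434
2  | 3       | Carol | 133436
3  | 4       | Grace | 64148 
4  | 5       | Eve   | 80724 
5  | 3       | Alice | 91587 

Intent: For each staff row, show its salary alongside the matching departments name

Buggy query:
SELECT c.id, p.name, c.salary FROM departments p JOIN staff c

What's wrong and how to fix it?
Bug: Missing join condition: each staff row is matched to all departments rows instead of just its own

Fix: Add ON c.dept_id = p.id to the JOIN

Corrected query:
SELECT c.id, p.name, c.salary FROM departments p JOIN staff c ON c.dept_id = p.id

Result:
id | name      | salary
---+-----------+-------
1  | Legal     | 145434
2  | Finance   | 133436
3  | Marketing | 64148 
4  | HR        | 80724 
5  | Finance   | 91587 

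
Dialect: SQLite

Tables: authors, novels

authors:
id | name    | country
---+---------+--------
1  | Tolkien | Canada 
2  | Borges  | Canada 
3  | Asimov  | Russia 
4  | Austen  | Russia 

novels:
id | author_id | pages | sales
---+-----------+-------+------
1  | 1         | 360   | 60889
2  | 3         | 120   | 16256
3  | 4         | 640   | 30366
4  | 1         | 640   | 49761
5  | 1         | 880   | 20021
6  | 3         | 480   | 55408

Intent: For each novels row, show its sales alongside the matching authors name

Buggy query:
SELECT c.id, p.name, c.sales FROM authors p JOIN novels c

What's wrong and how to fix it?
Bug: Missing join condition: each novels row is matched to all authors rows instead of just its own

Fix: Add ON c.author_id = p.id to the JOIN

Corrected query:
SELECT c.id, p.name, c.sales FROM authors p JOIN novels c ON c.author_id = p.id

Result:
id | name    | sales
---+---------+------
1  | Tolkien | 60889
2  | Asimov  | 16256
3  | Austen  | 30366
4  | Tolkien | 49761
5  | Tolkien | 20021
6  | Asimov  | 55408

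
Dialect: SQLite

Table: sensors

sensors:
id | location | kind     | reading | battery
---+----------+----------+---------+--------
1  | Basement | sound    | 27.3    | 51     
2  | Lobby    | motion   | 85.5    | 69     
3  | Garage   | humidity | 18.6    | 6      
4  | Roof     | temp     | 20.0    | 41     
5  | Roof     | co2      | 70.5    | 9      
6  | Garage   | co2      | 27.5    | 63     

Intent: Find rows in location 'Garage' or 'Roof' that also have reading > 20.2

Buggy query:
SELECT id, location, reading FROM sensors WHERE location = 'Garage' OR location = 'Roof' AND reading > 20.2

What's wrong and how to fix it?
Bug: AND binds tighter than OR, so this parses as location = 'Garage' OR (location = 'Roof' AND reading > 20.2)

Fix: Group the OR with parentheses (or use IN), then AND the threshold

Corrected query:
SELECT id, location, reading FROM sensors WHERE (location = 'Garage' OR location = 'Roof') AND reading > 20.2

Result:
id | location | reading
---+----------+--------
5  | Roof     | 70.5   
6  | Garage   | 27.5   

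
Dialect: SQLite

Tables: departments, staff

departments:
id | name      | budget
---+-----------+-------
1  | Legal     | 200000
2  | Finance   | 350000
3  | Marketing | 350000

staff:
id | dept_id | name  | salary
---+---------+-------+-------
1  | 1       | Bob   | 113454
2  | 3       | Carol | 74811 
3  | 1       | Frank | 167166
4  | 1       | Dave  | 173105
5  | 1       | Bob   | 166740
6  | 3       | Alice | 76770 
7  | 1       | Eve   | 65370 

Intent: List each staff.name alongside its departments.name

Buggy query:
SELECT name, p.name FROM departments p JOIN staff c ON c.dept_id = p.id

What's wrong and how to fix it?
Bug: 'name' exists in both joined tables, so the database can't tell which one is meant

Fix: Qualify the column with its table alias (c.name)

Corrected query:
SELECT c.name, p.name FROM departments p JOIN staff c ON c.dept_id = p.id

Result:
name  | name     
------+----------
Bob   | Legal    
Carol | Marketing
Frank | Legal    
Dave  | Legal    
Bob   | Legal    
Alice | Marketing
Eve   | Legal    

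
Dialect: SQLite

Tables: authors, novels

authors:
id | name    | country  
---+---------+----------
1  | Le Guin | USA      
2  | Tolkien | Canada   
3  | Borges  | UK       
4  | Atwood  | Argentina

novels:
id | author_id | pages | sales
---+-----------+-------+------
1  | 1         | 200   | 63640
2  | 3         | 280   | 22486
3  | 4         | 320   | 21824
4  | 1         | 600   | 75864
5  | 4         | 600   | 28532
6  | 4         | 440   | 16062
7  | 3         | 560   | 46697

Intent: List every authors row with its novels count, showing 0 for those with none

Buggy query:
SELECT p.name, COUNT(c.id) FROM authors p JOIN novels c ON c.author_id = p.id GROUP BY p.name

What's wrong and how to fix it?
Bug: INNER JOIN drops authors rows that have no matching novels rows

Fix: Use LEFT JOIN so parents without children still appear (COUNT(c.id) gives 0)

Corrected query:
SELECT p.name, COUNT(c.id) FROM authors p LEFT JOIN novels c ON c.author_id = p.id GROUP BY p.name

Result:
name    | COUNT(c.id)
--------+------------
Atwood  | 3          
Borges  | 2          
Le Guin | 2          
Tolkien | 0          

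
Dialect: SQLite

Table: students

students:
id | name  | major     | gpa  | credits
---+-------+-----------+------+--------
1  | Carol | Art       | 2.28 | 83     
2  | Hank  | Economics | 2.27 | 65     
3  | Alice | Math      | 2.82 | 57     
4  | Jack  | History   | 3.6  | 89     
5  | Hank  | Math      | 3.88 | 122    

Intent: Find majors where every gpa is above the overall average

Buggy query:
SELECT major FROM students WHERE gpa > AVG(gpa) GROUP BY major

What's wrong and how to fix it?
Bug: AVG() is an aggregate; it can't sit directly in WHERE

Fix: Use a subquery for AVG and a HAVING MIN(...) filter so the condition holds for every row in the group

Corrected query:
SELECT major FROM students GROUP BY major HAVING MIN(gpa) > (SELECT AVG(gpa) FROM students)

Result:
major  
-------
History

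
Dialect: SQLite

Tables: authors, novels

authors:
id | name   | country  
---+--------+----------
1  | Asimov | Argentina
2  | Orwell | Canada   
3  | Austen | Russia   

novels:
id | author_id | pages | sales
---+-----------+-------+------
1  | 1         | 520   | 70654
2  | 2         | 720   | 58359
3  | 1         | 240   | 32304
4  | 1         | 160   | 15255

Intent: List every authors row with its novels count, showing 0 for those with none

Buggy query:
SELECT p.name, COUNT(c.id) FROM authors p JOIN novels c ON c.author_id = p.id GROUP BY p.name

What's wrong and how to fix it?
Bug: An inner join excludes parents with zero children

Fix: Switch to LEFT JOIN to retain unmatched parent rows

Corrected query:
SELECT p.name, COUNT(c.id) FROM authors p LEFT JOIN novels c ON c.author_id = p.id GROUP BY p.name

Result:
name   | COUNT(c.id)
-------+------------
Asimov | 3          
Austen | 0          
Orwell | 1          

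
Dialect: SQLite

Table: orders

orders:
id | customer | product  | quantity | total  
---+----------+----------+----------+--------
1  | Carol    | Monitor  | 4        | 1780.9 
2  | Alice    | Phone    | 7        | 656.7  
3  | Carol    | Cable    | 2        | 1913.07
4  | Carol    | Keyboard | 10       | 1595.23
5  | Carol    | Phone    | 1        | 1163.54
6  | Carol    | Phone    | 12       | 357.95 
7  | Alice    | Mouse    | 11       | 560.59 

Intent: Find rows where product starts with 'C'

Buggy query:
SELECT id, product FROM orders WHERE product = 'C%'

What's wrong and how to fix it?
Bug: Wildcards only work with LIKE; '=' treats '%' as a literal character

Fix: Replace '=' with LIKE so 'C%' is treated as a pattern

Corrected query:
SELECT id, product FROM orders WHERE product LIKE 'C%'

Result:
id | product
---+--------
3  | Cable  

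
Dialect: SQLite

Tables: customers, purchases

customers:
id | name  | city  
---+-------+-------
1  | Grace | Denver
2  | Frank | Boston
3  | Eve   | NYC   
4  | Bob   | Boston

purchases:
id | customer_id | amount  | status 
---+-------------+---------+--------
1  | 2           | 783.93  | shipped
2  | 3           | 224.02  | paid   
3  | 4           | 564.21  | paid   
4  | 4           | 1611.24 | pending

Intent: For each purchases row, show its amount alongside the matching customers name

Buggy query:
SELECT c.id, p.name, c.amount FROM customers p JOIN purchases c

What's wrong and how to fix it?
Bug: Missing join condition: each purchases row is matched to all customers rows instead of just its own

Fix: Specify the join condition linking the foreign key to the parent id

Corrected query:
SELECT c.id, p.name, c.amount FROM customers p JOIN purchases c ON c.customer_id = p.id

Result:
id | name  | amount 
---+-------+--------
1  | Frank | 783.93 
2  | Eve   | 224.02 
3  | Bob   | 564.21 
4  | Bob   | 1611.24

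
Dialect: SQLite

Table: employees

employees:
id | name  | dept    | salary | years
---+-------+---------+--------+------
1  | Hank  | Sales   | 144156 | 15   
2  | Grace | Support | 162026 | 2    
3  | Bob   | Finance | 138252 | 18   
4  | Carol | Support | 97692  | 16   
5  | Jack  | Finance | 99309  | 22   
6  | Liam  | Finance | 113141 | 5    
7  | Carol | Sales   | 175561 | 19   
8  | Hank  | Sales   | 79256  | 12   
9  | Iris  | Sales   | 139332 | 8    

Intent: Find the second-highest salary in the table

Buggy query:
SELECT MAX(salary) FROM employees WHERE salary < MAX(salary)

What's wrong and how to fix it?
Bug: The inner MAX is an aggregate inside WHERE, which is not allowed

Fix: Put the inner MAX in a scalar subquery

Corrected query:
SELECT MAX(salary) FROM employees WHERE salary < (SELECT MAX(salary) FROM employees)

Result:
MAX(salary)
-----------
162026     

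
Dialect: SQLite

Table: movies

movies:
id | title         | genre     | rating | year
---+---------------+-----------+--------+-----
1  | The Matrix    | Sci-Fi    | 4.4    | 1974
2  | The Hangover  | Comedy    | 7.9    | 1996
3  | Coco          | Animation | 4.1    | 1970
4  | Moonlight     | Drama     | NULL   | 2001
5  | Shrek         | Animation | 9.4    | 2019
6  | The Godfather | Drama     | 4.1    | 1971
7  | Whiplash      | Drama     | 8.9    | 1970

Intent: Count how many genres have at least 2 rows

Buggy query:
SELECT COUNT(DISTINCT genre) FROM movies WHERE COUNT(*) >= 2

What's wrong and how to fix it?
Bug: WHERE filters individual rows, not groups, so a group-level COUNT is invalid there

Fix: Use a subquery that GROUPs and filters with HAVING, then count its rows

Corrected query:
SELECT COUNT(*) FROM (SELECT genre FROM movies GROUP BY genre HAVING COUNT(*) >= 2)

Result:
COUNT(*)
--------
2       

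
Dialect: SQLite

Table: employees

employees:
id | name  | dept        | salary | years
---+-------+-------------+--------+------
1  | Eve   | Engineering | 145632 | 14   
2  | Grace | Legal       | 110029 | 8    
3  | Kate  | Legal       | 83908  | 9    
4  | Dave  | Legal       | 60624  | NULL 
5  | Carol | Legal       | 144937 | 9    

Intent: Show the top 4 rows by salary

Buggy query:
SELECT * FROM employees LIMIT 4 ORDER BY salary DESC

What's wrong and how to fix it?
Bug: ORDER BY cannot follow LIMIT; LIMIT is the final clause

Fix: Sort with ORDER BY, then apply LIMIT

Corrected query:
SELECT * FROM employees ORDER BY salary DESC LIMIT 4

Result:
id | name  | dept        | salary | years
---+-------+-------------+--------+------
1  | Eve   | Engineering | 145632 | 14   
5  | Carol | Legal       | 144937 | 9    
2  | Grace | Legal       | 110029 | 8    
3  | Kate  | Legal       | 83908  | 9    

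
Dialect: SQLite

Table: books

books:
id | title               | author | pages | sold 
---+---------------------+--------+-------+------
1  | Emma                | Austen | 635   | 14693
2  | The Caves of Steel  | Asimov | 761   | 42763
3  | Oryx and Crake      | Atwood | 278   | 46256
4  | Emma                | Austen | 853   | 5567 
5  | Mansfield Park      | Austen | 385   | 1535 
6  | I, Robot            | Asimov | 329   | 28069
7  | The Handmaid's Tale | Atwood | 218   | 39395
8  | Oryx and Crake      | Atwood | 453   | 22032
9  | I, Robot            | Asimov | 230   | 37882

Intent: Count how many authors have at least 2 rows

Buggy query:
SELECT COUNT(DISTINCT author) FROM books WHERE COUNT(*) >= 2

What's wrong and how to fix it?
Bug: WHERE filters individual rows, not groups, so a group-level COUNT is invalid there

Fix: Group first with HAVING COUNT(*) >= 2, then COUNT the resulting groups

Corrected query:
SELECT COUNT(*) FROM (SELECT author FROM books GROUP BY author HAVING COUNT(*) >= 2)

Result:
COUNT(*)
--------
3       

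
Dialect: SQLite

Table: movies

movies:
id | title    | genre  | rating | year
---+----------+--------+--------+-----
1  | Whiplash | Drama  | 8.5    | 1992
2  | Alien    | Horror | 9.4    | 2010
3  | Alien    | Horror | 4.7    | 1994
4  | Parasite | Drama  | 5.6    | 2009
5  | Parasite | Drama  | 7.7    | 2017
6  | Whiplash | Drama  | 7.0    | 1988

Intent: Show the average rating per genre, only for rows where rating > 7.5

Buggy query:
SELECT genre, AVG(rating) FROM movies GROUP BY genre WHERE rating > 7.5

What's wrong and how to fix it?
Bug: Row-level WHERE must come before GROUP BY in the clause order

Fix: Place WHERE between FROM and GROUP BY

Corrected query:
SELECT genre, AVG(rating) FROM movies WHERE rating > 7.5 GROUP BY genre

Result:
genre  | AVG(rating)
-------+------------
Drama  | 8.1        
Horror | 9.4        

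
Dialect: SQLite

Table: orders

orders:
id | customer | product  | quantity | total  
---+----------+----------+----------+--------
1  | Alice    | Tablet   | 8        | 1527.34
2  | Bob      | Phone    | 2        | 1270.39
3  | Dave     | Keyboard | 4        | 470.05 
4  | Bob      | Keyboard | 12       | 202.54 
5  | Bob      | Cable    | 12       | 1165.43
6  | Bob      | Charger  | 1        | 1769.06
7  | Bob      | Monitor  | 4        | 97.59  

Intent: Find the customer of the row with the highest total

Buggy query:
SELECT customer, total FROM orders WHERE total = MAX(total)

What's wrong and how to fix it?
Bug: WHERE is evaluated per row; an aggregate over the whole table isn't defined there

Fix: Wrap MAX in a scalar subquery so WHERE compares against a single value

Corrected query:
SELECT customer, total FROM orders WHERE total = (SELECT MAX(total) FROM orders)

Result:
customer | total  
---------+--------
Bob      | 1769.06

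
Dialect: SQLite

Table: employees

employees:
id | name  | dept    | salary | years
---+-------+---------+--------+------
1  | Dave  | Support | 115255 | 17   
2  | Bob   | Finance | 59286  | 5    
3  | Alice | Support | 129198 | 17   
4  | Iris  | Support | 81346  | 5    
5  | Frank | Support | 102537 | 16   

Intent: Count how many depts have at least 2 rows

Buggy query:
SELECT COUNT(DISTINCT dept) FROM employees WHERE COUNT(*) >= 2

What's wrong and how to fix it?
Bug: WHERE filters individual rows, not groups, so a group-level COUNT is invalid there

Fix: Use a subquery that GROUPs and filters with HAVING, then count its rows

Corrected query:
SELECT COUNT(*) FROM (SELECT dept FROM employees GROUP BY dept HAVING COUNT(*) >= 2)

Result:
COUNT(*)
--------
1       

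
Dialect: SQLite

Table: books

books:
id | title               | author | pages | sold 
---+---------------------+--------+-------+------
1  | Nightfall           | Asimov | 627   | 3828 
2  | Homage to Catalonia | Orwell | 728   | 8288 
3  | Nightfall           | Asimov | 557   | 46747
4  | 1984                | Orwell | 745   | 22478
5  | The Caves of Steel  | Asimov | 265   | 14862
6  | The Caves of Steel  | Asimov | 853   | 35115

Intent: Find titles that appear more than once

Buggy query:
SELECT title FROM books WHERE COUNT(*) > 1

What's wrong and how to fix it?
Bug: WHERE can't reference COUNT(*); aggregates are computed after WHERE

Fix: Group first, then use HAVING for the count condition

Corrected query:
SELECT title FROM books GROUP BY title HAVING COUNT(*) > 1

Result:
title             
------------------
Nightfall         
The Caves of Steel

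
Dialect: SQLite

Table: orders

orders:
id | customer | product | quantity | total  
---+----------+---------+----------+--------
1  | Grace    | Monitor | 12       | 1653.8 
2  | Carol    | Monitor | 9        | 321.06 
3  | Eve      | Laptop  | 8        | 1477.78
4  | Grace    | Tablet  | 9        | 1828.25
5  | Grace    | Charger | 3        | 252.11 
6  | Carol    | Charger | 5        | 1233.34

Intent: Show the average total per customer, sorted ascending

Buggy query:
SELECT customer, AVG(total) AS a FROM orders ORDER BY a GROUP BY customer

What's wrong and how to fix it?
Bug: ORDER BY appears before GROUP BY; SQL clause order requires GROUP BY first

Fix: Move ORDER BY to the end, after GROUP BY

Corrected query:
SELECT customer, AVG(total) AS a FROM orders GROUP BY customer ORDER BY a

Result:
customer | a      
---------+--------
Carol    | 777.2  
Grace    | 1244.72
Eve      | 1477.78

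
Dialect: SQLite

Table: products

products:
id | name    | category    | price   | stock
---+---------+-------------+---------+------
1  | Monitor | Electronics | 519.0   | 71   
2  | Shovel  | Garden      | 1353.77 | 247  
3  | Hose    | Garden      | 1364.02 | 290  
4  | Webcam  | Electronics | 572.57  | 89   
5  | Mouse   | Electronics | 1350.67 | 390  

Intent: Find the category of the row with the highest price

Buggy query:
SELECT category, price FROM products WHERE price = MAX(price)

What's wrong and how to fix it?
Bug: MAX(price) is an aggregate and cannot be used directly in WHERE

Fix: Use a subquery: WHERE price = (SELECT MAX(price) FROM products)

Corrected query:
SELECT category, price FROM products WHERE price = (SELECT MAX(price) FROM products)

Result:
category | price  
---------+--------
Garden   | 1364.02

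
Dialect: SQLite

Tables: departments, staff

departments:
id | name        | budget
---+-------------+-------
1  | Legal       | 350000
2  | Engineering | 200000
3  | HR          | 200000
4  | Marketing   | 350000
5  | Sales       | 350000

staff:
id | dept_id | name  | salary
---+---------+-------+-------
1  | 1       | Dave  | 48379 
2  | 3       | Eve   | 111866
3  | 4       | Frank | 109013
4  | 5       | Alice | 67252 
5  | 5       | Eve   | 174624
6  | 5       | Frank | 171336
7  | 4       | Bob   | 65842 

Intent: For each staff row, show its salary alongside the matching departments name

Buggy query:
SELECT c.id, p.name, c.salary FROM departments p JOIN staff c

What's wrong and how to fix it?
Bug: Missing join condition: each staff row is matched to all departments rows instead of just its own

Fix: Add ON c.dept_id = p.id to the JOIN

Corrected query:
SELECT c.id, p.name, c.salary FROM departments p JOIN staff c ON c.dept_id = p.id

Result:
id | name      | salary
---+-----------+-------
1  | Legal     | 48379 
2  | HR        | 111866
3  | Marketing | 109013
4  | Sales     | 67252 
5  | Sales     | 174624
6  | Sales     | 171336
7  | Marketing | 65842 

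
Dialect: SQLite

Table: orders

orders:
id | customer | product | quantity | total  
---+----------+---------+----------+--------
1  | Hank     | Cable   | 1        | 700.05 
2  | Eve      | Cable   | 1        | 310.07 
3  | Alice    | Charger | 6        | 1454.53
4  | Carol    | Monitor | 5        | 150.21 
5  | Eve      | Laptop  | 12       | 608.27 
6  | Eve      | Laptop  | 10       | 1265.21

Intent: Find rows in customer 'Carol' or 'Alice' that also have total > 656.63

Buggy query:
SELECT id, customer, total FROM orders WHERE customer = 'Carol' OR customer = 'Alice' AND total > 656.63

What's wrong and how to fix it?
Bug: AND binds tighter than OR, so this parses as customer = 'Carol' OR (customer = 'Alice' AND total > 656.63)

Fix: Add parentheses around the OR so the AND applies to both alternatives

Corrected query:
SELECT id, customer, total FROM orders WHERE (customer = 'Carol' OR customer = 'Alice') AND total > 656.63

Result:
id | customer | total  
---+----------+--------
3  | Alice    | 1454.53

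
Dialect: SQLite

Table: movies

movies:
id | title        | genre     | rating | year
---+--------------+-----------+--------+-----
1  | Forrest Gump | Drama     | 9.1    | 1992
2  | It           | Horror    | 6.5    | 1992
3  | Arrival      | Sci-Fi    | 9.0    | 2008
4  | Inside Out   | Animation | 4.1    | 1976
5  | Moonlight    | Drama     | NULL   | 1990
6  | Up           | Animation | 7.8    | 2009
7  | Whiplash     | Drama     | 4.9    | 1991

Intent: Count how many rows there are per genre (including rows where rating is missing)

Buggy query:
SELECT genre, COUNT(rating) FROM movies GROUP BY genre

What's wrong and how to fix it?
Bug: COUNT(column) counts non-NULL values only; rows with NULL rating aren't counted

Fix: Replace COUNT(rating) with COUNT(*)

Corrected query:
SELECT genre, COUNT(*) FROM movies GROUP BY genre

Result:
genre     | COUNT(*)
----------+---------
Animation | 2       
Drama     | 3       
Horror    | 1       
Sci-Fi    | 1       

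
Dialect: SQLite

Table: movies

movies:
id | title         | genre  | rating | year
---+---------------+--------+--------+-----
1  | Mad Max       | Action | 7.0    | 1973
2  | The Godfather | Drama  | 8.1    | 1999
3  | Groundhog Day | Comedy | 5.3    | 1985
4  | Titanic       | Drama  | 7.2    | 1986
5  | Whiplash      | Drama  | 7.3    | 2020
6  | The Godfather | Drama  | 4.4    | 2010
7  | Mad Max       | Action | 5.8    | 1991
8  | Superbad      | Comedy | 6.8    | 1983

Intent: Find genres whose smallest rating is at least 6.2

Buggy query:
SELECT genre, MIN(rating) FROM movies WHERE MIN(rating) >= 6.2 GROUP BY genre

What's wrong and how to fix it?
Bug: Aggregates like MIN are computed per group after WHERE runs

Fix: Use HAVING for the per-group MIN condition

Corrected query:
SELECT genre, MIN(rating) FROM movies GROUP BY genre HAVING MIN(rating) >= 6.2

Result:
(no rows)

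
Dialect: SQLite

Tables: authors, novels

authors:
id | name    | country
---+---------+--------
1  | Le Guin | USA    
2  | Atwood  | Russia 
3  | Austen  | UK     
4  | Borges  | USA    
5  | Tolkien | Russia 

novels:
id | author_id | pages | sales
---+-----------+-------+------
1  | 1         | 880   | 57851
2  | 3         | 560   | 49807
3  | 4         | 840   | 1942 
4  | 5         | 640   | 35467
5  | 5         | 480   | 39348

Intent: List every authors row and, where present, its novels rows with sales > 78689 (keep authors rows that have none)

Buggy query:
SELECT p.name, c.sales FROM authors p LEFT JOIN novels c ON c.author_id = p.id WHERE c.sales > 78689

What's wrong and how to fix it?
Bug: A WHERE condition on the right-hand table after LEFT JOIN drops unmatched parents

Fix: Move the right-table condition into the ON clause so unmatched parents are kept

Corrected query:
SELECT p.name, c.sales FROM authors p LEFT JOIN novels c ON c.author_id = p.id AND c.sales > 78689

Result:
name    | sales
--------+------
Le Guin | NULL 
Atwood  | NULL 
Austen  | NULL 
Borges  | NULL 
Tolkien | NULL 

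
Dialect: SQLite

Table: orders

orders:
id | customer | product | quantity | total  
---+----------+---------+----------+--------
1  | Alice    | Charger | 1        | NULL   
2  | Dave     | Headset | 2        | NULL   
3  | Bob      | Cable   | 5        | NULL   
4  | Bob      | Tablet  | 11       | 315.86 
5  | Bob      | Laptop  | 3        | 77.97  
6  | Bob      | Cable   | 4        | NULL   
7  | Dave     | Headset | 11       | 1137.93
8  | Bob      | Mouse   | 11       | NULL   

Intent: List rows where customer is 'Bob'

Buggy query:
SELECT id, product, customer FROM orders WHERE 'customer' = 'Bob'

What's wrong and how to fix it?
Bug: 'customer' in single quotes is a string literal, not the column; the comparison is literal-vs-literal and never true

Fix: Reference the column as customer without single quotes

Corrected query:
SELECT id, product, customer FROM orders WHERE customer = 'Bob'

Result:
id | product | customer
---+---------+---------
3  | Cable   | Bob     
4  | Tablet  | Bob     
5  | Laptop  | Bob     
6  | Cable   | Bob     
8  | Mouse   | Bob     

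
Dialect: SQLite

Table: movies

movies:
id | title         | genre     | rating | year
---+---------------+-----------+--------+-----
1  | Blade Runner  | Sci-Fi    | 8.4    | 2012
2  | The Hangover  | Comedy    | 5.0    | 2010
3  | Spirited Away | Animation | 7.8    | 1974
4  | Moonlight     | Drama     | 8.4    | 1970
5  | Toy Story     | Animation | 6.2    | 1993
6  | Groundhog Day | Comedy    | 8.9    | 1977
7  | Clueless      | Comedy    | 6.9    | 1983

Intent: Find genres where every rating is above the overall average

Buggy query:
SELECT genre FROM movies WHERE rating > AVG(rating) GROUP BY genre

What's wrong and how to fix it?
Bug: AVG() is an aggregate; it can't sit directly in WHERE

Fix: Use a subquery for AVG and a HAVING MIN(...) filter so the condition holds for every row in the group

Corrected query:
SELECT genre FROM movies GROUP BY genre HAVING MIN(rating) > (SELECT AVG(rating) FROM movies)

Result:
genre 
------
Drama 
Sci-Fi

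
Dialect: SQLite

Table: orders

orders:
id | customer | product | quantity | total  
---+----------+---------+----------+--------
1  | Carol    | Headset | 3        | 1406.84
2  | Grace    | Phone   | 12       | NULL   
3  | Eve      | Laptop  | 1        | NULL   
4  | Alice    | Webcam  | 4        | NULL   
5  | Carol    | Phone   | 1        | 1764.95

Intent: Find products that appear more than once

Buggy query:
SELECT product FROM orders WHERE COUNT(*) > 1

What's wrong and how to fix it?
Bug: COUNT(*) is an aggregate and cannot be used in WHERE

Fix: Group first, then use HAVING for the count condition

Corrected query:
SELECT product FROM orders GROUP BY product HAVING COUNT(*) > 1

Result:
product
-------
Phone  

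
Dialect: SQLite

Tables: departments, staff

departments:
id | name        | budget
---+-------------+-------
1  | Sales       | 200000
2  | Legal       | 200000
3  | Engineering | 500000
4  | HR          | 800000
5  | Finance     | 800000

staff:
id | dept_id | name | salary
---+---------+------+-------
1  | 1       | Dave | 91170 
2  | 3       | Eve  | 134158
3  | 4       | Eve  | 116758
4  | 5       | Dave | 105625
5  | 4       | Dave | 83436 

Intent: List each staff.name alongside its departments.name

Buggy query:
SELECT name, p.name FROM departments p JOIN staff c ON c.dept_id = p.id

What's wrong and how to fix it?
Bug: Both tables have a 'name' column; the unqualified reference is ambiguous

Fix: Qualify the column with its table alias (c.name)

Corrected query:
SELECT c.name, p.name FROM departments p JOIN staff c ON c.dept_id = p.id

Result:
name | name       
-----+------------
Dave | Sales      
Eve  | Engineering
Eve  | HR         
Dave | Finance    
Dave | HR         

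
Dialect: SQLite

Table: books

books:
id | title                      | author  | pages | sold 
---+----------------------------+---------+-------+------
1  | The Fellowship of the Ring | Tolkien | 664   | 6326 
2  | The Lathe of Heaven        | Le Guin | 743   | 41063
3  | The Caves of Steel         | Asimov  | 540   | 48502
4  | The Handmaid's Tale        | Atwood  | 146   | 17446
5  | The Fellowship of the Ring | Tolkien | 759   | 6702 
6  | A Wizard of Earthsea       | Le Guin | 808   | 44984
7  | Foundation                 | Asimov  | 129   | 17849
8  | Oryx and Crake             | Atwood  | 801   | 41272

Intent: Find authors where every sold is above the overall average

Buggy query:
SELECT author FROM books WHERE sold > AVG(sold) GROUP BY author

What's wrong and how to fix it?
Bug: AVG() is an aggregate; it can't sit directly in WHERE

Fix: Use a subquery for AVG and a HAVING MIN(...) filter so the condition holds for every row in the group

Corrected query:
SELECT author FROM books GROUP BY author HAVING MIN(sold) > (SELECT AVG(sold) FROM books)

Result:
author 
-------
Le Guin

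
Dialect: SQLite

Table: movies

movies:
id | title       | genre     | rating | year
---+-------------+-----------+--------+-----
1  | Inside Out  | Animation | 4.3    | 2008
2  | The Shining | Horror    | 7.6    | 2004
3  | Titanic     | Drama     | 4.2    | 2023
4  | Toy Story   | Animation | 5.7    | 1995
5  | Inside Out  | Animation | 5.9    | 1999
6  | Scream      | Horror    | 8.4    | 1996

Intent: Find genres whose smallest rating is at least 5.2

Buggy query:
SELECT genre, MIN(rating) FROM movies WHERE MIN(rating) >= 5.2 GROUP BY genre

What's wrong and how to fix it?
Bug: MIN() in WHERE is a misuse of aggregate

Fix: Use HAVING for the per-group MIN condition

Corrected query:
SELECT genre, MIN(rating) FROM movies GROUP BY genre HAVING MIN(rating) >= 5.2

Result:
genre  | MIN(rating)
-------+------------
Horror | 7.6        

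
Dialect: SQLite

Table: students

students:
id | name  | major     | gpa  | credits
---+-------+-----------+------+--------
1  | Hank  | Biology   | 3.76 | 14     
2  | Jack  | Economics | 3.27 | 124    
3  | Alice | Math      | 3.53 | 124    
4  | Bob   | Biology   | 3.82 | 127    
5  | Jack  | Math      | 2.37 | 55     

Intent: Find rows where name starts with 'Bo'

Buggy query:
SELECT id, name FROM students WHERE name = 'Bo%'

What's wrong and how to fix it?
Bug: Wildcards only work with LIKE; '=' treats '%' as a literal character

Fix: Use LIKE for wildcard pattern matching

Corrected query:
SELECT id, name FROM students WHERE name LIKE 'Bo%'

Result:
id | name
---+-----
4  | Bob 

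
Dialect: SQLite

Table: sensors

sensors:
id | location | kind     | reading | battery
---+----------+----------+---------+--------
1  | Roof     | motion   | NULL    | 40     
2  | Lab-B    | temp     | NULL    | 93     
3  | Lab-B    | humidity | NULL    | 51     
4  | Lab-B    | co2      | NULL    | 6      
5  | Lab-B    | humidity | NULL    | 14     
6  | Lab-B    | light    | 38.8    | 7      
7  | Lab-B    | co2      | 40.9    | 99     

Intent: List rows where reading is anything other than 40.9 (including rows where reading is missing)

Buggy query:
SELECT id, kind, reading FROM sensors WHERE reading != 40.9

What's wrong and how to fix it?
Bug: Inequality against NULL is unknown, not true; rows with NULL are dropped

Fix: Handle NULL separately with IS NULL alongside the inequality

Corrected query:
SELECT id, kind, reading FROM sensors WHERE reading != 40.9 OR reading IS NULL

Result:
id | kind     | reading
---+----------+--------
1  | motion   | NULL   
2  | temp     | NULL   
3  | humidity | NULL   
4  | co2      | NULL   
5  | humidity | NULL   
6  | light    | 38.8   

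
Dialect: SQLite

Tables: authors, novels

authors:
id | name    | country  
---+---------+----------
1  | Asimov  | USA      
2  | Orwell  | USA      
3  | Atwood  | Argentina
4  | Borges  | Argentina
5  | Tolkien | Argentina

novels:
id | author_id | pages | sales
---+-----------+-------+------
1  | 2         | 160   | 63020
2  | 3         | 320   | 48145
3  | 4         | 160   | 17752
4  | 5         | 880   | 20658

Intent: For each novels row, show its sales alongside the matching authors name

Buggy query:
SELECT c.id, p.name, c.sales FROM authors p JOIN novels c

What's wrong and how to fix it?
Bug: Missing join condition: each novels row is matched to all authors rows instead of just its own

Fix: Add ON c.author_id = p.id to the JOIN

Corrected query:
SELECT c.id, p.name, c.sales FROM authors p JOIN novels c ON c.author_id = p.id

Result:
id | name    | sales
---+---------+------
1  | Orwell  | 63020
2  | Atwood  | 48145
3  | Borges  | 17752
4  | Tolkien | 20658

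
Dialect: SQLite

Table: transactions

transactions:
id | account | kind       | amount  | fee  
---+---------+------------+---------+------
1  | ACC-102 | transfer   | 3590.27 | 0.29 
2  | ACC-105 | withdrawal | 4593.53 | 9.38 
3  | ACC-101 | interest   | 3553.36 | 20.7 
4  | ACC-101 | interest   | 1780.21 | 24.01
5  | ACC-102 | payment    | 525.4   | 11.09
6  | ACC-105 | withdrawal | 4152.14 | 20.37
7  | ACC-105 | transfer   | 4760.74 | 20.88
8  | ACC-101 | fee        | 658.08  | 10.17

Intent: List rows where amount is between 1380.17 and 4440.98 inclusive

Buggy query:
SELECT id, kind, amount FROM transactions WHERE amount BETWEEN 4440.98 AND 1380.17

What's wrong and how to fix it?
Bug: The bounds are reversed; BETWEEN a AND b requires a <= b to match anything

Fix: Swap the bounds so the smaller value comes first

Corrected query:
SELECT id, kind, amount FROM transactions WHERE amount BETWEEN 1380.17 AND 4440.98

Result:
id | kind       | amount 
---+------------+--------
1  | transfer   | 3590.27
3  | interest   | 3553.36
4  | interest   | 1780.21
6  | withdrawal | 4152.14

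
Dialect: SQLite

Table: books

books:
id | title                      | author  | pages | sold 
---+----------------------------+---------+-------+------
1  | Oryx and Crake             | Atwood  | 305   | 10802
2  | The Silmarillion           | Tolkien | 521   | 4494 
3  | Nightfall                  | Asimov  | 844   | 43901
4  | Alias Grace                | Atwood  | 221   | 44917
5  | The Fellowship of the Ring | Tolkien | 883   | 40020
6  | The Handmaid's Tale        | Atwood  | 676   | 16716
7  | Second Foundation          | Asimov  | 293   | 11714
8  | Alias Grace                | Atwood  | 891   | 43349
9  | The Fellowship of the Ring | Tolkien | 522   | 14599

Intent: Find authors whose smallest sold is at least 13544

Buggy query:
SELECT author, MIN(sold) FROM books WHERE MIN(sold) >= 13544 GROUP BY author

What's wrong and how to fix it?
Bug: MIN() in WHERE is a misuse of aggregate

Fix: Use HAVING for the per-group MIN condition

Corrected query:
SELECT author, MIN(sold) FROM books GROUP BY author HAVING MIN(sold) >= 13544

Result:
(no rows)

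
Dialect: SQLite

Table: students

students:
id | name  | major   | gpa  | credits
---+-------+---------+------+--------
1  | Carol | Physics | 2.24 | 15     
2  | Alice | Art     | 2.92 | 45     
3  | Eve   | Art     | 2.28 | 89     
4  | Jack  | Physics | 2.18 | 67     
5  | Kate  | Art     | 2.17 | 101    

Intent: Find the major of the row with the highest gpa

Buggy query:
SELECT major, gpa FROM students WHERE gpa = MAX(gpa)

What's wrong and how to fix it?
Bug: MAX(gpa) is an aggregate and cannot be used directly in WHERE

Fix: Use a subquery: WHERE gpa = (SELECT MAX(gpa) FROM students)

Corrected query:
SELECT major, gpa FROM students WHERE gpa = (SELECT MAX(gpa) FROM students)

Result:
major | gpa 
------+-----
Art   | 2.92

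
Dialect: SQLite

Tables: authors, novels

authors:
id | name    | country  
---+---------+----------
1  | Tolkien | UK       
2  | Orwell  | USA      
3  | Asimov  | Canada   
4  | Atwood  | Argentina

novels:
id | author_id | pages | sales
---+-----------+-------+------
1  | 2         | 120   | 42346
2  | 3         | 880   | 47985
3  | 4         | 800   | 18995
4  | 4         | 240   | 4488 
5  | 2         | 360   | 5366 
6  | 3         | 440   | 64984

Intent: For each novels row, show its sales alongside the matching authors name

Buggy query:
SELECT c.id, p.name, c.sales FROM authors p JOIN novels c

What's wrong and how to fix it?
Bug: Missing join condition: each novels row is matched to all authors rows instead of just its own

Fix: Specify the join condition linking the foreign key to the parent id

Corrected query:
SELECT c.id, p.name, c.sales FROM authors p JOIN novels c ON c.author_id = p.id

Result:
id | name   | sales
---+--------+------
1  | Orwell | 42346
2  | Asimov | 47985
3  | Atwood | 18995
4  | Atwood | 4488 
5  | Orwell | 5366 
6  | Asimov | 64984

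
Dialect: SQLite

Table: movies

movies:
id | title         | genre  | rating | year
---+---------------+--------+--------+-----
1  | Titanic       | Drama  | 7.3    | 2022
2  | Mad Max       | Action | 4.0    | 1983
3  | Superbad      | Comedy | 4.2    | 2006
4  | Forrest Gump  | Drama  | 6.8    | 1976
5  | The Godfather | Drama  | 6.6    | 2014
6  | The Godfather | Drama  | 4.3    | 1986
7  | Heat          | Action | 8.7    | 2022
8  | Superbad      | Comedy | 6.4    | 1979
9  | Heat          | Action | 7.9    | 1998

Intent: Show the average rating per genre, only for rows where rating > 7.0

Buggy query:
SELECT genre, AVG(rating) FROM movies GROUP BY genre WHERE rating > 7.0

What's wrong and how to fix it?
Bug: WHERE cannot follow GROUP BY

Fix: Move the WHERE clause before GROUP BY

Corrected query:
SELECT genre, AVG(rating) FROM movies WHERE rating > 7.0 GROUP BY genre

Result:
genre  | AVG(rating)
-------+------------
Action | 8.3        
Drama  | 7.3        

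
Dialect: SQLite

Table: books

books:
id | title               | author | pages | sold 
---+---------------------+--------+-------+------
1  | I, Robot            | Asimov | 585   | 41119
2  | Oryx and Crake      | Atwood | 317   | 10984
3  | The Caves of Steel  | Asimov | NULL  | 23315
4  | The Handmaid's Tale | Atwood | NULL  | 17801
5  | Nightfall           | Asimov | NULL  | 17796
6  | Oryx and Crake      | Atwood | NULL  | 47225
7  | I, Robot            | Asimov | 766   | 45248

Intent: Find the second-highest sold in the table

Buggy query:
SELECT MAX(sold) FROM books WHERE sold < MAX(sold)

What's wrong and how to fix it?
Bug: MAX(sold) on the right of the comparison is an aggregate-in-WHERE error

Fix: Put the inner MAX in a scalar subquery

Corrected query:
SELECT MAX(sold) FROM books WHERE sold < (SELECT MAX(sold) FROM books)

Result:
MAX(sold)
---------
45248    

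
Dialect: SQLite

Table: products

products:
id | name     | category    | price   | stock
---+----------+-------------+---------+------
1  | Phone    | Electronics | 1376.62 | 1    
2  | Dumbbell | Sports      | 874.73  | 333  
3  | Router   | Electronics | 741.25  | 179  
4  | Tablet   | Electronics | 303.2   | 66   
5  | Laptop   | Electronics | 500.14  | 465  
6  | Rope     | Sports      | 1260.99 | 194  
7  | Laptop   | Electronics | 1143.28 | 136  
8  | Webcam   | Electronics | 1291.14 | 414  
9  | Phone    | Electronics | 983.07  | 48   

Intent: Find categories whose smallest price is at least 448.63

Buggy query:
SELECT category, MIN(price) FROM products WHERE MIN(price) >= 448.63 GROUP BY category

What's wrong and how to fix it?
Bug: MIN() in WHERE is a misuse of aggregate

Fix: Use HAVING for the per-group MIN condition

Corrected query:
SELECT category, MIN(price) FROM products GROUP BY category HAVING MIN(price) >= 448.63

Result:
category | MIN(price)
---------+-----------
Sports   | 874.73    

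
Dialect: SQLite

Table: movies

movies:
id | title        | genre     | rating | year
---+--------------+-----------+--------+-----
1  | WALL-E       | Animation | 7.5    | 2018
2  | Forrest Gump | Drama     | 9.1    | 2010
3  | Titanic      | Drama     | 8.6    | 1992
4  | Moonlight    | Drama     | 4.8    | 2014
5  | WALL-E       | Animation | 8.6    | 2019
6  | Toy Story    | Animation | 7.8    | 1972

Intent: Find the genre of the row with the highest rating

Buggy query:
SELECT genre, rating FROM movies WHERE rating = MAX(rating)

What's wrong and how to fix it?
Bug: MAX(rating) is an aggregate and cannot be used directly in WHERE

Fix: Wrap MAX in a scalar subquery so WHERE compares against a single value

Corrected query:
SELECT genre, rating FROM movies WHERE rating = (SELECT MAX(rating) FROM movies)

Result:
genre | rating
------+-------
Drama | 9.1   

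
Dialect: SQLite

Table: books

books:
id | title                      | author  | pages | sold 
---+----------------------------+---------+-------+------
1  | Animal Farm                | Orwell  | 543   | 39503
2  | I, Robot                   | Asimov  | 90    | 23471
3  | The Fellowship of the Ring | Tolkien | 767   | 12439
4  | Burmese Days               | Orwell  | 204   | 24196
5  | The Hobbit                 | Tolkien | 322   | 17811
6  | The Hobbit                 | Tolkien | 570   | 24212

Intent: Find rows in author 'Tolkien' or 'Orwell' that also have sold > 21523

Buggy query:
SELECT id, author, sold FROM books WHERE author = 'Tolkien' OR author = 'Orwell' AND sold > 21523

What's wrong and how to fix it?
Bug: Without parentheses, AND is evaluated before OR, so the sold filter only applies to the 'Orwell' branch

Fix: Group the OR with parentheses (or use IN), then AND the threshold

Corrected query:
SELECT id, author, sold FROM books WHERE (author = 'Tolkien' OR author = 'Orwell') AND sold > 21523

Result:
id | author  | sold 
---+---------+------
1  | Orwell  | 39503
4  | Orwell  | 24196
6  | Tolkien | 24212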